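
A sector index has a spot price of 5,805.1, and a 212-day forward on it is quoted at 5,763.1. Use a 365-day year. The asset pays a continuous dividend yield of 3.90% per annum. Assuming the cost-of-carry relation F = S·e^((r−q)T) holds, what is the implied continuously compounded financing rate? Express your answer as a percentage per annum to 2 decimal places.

2.65%

From F = S·e^((r−q)T): (r − q) = ln(F/S)/T
ln(5763.1/5805.1) = ln(0.992765) = -0.007261
(r − q) = -0.007261 / (212/365) = -0.012501
r = ln(F/S)/T + q = -0.012501 + 0.0390 = 0.026499
r = 2.65%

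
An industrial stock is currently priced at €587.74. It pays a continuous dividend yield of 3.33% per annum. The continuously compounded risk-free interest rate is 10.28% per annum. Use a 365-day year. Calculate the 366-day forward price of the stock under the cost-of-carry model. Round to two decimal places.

F = S·e^((r − q)T) = 587.74 · e^((0.1028 − 0.0333) × 366/365)
= 587.74 · e^0.069690 = 587.74 × 1.072176
F = €630.16

€630.16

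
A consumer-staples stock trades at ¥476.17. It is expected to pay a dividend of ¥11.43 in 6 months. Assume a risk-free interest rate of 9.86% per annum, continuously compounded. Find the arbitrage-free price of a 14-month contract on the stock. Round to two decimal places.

PV(dividends) I = 11.43·e^(−0.0986·6/12)
I = 10.8802
F = (S − I)·e^(rT) = (476.17 − 10.8802) · e^(0.0986·14/12)
= 465.2898 · e^0.115033 = 465.2898 × 1.121910 = ¥522.01

¥522.01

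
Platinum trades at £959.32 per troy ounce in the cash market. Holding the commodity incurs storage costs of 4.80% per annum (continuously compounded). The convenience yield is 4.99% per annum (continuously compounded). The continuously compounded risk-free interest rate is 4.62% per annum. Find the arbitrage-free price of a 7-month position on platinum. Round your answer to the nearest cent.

£984.43 per troy ounce

Net carry = r + u − y = 0.0462 + 0.0480 − 0.0499 = 0.0443
F = S·e^((r+u−y)T) = 959.32 · e^(0.0443 × 7/12) = 959.32 · e^0.025842
= 959.32 × 1.026179 = £984.43 per troy ounce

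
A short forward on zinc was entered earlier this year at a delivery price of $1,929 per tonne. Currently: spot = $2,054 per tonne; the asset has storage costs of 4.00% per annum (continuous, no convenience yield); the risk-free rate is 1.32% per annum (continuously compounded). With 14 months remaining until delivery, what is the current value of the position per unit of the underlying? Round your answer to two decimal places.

Current fair forward for the remaining 14 months: F = S·e^((r + u)·T), (r + u) = 0.0132 + 0.0400 = 0.0532
F = 2054 · e^(0.0532 × 14/12) = 2054 × 1.06403328 = 2185.5244
Value of long forward = (F − K)·e^(−rT) = (2185.5244 − 1929) · e^(−0.0132·14/12)
= 256.5244 × 0.98471797 = 252.60
Short position value = −(long value) = -$252.60

-$252.60 per tonne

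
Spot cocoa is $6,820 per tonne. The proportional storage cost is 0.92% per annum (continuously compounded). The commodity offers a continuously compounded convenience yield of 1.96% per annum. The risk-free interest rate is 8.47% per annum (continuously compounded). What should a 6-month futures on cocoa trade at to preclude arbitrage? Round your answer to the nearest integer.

Net carry = r + u − y = 0.0847 + 0.0092 − 0.0196 = 0.0743
F = S·e^((r+u−y)T) = 6820 · e^(0.0743 × 6/12) = 6820 · e^0.037150
= 6820 × 1.037849 = $7,078 per tonne

$7,078 per tonne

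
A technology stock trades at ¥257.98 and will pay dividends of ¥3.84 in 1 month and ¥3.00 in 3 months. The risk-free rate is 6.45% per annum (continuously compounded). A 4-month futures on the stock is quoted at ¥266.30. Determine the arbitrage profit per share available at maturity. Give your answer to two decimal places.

PV(dividends) I = 3.84·e^(−0.0645·1/12) + 3.00·e^(−0.0645·3/12) = 6.7714
Fair futures F* = (S − I)·e^(rT) = (257.98 − 6.7714)·e^0.021500 = 251.2086 × 1.021733 = 256.6681
Market ¥266.30 > fair 256.6681: forward overpriced → cash-and-carry (borrow at r, buy the stock and collect the dividends, short the forward).
Profit at T = |F_mkt − F*| = |266.30 − 256.6681| = ¥9.63 per share

¥9.63 per share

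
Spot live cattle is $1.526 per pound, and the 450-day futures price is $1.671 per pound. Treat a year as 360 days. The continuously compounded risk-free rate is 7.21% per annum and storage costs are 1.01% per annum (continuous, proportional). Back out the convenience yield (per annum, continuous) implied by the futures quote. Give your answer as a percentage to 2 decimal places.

0.96%

F = S·e^((r+u−y)T) ⇒ (r+u−y) = ln(F/S)/T
ln(1.671/1.526) = 0.090772; /T ⇒ 0.072618
y = r + u − ln(F/S)/T = 0.0721 + 0.0101 − 0.072618 = 0.009582
y = 0.96%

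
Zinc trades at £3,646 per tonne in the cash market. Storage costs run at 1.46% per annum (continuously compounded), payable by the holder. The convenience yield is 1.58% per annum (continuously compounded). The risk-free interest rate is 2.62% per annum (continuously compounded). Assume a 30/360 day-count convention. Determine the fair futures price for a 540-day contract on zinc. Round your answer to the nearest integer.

Net carry = r + u − y = 0.0262 + 0.0146 − 0.0158 = 0.0250
F = S·e^((r+u−y)T) = 3646 · e^(0.0250 × 540/360) = 3646 · e^0.037500
= 3646 × 1.038212 = £3,785 per tonne

£3,785 per tonne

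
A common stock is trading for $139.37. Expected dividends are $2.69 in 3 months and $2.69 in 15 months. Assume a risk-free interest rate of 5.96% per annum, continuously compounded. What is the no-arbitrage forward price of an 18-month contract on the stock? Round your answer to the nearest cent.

PV(dividends) I = 2.69·e^(−0.0596·3/12) + 2.69·e^(−0.0596·15/12)
I = 2.6502 + 2.4969 = 5.1471
F = (S − I)·e^(rT) = (139.37 − 5.1471) · e^(0.0596·18/12)
= 134.2229 · e^0.089400 = 134.2229 × 1.093518 = $146.78

$146.78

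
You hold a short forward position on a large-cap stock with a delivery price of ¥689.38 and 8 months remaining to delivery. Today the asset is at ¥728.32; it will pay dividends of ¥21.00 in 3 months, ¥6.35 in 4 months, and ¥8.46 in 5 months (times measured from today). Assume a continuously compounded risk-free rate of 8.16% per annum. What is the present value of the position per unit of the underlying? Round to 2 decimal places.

PV(remaining dividends) I = 21.00·e^(−0.0816·3/12) + 6.35·e^(−0.0816·4/12) + 8.46·e^(−0.0816·5/12) = 34.9327
Current forward F = (S − I)·e^(rT) = (728.32 − 34.9327)·e^(0.0816·8/12) = 693.3873 × 1.055907 = 732.1525
Value (long) = (F − K)·e^(−rT) = (732.1525 − 689.38) × 0.947053 = 40.5078
Short position value = −(long value) = -¥40.51

-¥40.51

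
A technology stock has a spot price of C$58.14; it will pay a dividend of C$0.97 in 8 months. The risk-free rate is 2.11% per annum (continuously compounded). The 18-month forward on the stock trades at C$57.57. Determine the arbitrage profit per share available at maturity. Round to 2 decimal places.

PV(dividends) I = 0.97·e^(−0.0211·8/12) = 0.9565
Fair forward F* = (S − I)·e^(rT) = (58.14 − 0.9565)·e^0.031650 = 57.1835 × 1.032156 = 59.0223
Market C$57.57 < fair 59.0223: forward underpriced → reverse cash-and-carry (short the stock, invest proceeds at r, pay the dividends, go long the forward).
Profit at T = |F_mkt − F*| = |57.57 − 59.0223| = C$1.45 per share

C$1.45 per share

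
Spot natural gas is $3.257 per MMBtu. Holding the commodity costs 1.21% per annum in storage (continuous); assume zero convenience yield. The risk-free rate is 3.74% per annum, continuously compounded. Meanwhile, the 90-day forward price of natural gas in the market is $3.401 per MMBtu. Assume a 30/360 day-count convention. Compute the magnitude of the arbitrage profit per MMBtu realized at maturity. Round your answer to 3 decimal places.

$0.103 per MMBtu

Fair forward: F* = S·e^(carry·T), with carry = (r + u) = 0.0374 + 0.0121 = 0.0495
F* = 3.257 · e^(0.0495 × 90/360) = 3.257 · e^0.012375 = 3.257 × 1.012452 = $3.2976
Market $3.401 > fair $3.2976: forward overpriced → cash-and-carry (buy spot, short the forward).
At maturity, profit = |F_mkt − F*| = |3.401 − 3.2976| = $0.103 per MMBtu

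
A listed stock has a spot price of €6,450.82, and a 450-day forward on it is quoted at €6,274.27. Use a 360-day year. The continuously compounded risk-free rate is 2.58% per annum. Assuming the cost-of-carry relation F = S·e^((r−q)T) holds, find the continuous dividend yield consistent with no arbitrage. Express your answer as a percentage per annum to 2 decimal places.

4.80%

From F = S·e^((r−q)T): (r − q) = ln(F/S)/T
ln(6274.27/6450.82) = ln(0.972631) = -0.027751
(r − q) = -0.027751 / (450/360) = -0.022201
q = r − ln(F/S)/T = 0.0258 + 0.022201 = 0.048001
q = 4.80%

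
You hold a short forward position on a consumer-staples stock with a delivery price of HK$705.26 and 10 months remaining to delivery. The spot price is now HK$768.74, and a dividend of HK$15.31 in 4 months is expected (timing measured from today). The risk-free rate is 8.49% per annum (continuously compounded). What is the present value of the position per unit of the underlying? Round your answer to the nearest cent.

PV(remaining dividends) I = 15.31·e^(−0.0849·4/12) = 14.8828
Current forward F = (S − I)·e^(rT) = (768.74 − 14.8828)·e^(0.0849·10/12) = 753.8572 × 1.073313 = 809.1247
Value (long) = (F − K)·e^(−rT) = (809.1247 − 705.26) × 0.931695 = 96.7702
Short position value = −(long value) = -HK$96.77

-HK$96.77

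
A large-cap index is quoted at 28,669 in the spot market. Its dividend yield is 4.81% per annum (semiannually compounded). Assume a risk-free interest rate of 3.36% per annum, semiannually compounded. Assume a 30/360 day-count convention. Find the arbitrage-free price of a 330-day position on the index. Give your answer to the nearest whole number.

F = S · (1+r/2)^(2T) / (1+q/2)^(2T)
= 28669 × 1.031015 / 1.044533 = 28669 × 0.987058
F = 28,298

28,298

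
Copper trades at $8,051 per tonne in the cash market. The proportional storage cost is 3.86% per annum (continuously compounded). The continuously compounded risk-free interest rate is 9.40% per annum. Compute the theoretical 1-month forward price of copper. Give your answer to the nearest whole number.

Net carry = r + u − y = 0.0940 + 0.0386 − 0.0000 = 0.1326
F = S·e^((r+u−y)T) = 8051 · e^(0.1326 × 1/12) = 8051 · e^0.011050
= 8051 × 1.011111 = $8,140 per tonne

$8,140 per tonne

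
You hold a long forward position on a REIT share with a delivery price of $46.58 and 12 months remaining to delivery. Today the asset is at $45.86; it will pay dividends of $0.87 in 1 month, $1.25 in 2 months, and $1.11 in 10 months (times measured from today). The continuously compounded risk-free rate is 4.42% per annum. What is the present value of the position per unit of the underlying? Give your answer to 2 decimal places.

PV(remaining dividends) I = 0.87·e^(−0.0442·1/12) + 1.25·e^(−0.0442·2/12) + 1.11·e^(−0.0442·10/12) = 3.1775
Current forward F = (S − I)·e^(rT) = (45.86 − 3.1775)·e^(0.0442·12/12) = 42.6825 × 1.045191 = 44.6114
Value (long) = (F − K)·e^(−rT) = (44.6114 − 46.58) × 0.956763 = -1.8835
Value = -$1.88

-$1.88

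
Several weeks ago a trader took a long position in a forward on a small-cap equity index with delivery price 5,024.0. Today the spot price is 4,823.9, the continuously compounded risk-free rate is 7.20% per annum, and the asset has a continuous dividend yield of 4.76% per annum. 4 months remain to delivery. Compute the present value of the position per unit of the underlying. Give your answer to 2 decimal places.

-156.89

Current fair forward for the remaining 4 months: F = S·e^((r − q)·T), (r − q) = 0.0720 − 0.0476 = 0.0244
F = 4823.9 · e^(0.0244 × 4/12) = 4823.9 × 1.00816650 = 4863.2944
Value of long forward = (F − K)·e^(−rT) = (4863.2944 − 5024.0) · e^(−0.0720·4/12)
= -160.7056 × 0.97628571 = -156.89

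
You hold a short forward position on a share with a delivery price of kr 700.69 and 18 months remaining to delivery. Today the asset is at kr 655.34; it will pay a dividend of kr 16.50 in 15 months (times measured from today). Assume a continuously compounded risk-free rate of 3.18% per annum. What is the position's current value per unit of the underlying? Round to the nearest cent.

PV(remaining dividends) I = 16.50·e^(−0.0318·15/12) = 15.8570
Current forward F = (S − I)·e^(rT) = (655.34 − 15.8570)·e^(0.0318·18/12) = 639.4830 × 1.048856 = 670.7256
Value (long) = (F − K)·e^(−rT) = (670.7256 − 700.69) × 0.953420 = -28.5687
Short position value = −(long value) = kr 28.57

kr 28.57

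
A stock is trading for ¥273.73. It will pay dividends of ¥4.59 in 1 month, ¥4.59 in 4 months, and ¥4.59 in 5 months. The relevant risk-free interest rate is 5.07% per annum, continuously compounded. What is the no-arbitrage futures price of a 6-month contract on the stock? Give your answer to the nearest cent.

PV(dividends) I = 4.59·e^(−0.0507·1/12) + 4.59·e^(−0.0507·4/12) + 4.59·e^(−0.0507·5/12)
I = 4.5706 + 4.5131 + 4.4941 = 13.5778
F = (S − I)·e^(rT) = (273.73 − 13.5778) · e^(0.0507·6/12)
= 260.1522 · e^0.025350 = 260.1522 × 1.025674 = ¥266.83

¥266.83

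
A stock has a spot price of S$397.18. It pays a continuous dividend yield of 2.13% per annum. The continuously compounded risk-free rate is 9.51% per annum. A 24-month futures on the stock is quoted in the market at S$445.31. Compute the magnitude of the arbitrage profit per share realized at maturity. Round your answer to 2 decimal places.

Fair futures: F* = S·e^(carry·T), with carry = (r − q) = 0.0951 − 0.0213 = 0.0738
F* = 397.18 · e^(0.0738 × 24/12) = 397.18 · e^0.147600 = 397.18 × 1.159049 = S$460.3511
Market S$445.31 < fair S$460.3511: forward underpriced → reverse cash-and-carry (short spot, go long the forward).
At maturity, profit = |F_mkt − F*| = |445.31 − 460.3511| = S$15.04 per share

S$15.04 per share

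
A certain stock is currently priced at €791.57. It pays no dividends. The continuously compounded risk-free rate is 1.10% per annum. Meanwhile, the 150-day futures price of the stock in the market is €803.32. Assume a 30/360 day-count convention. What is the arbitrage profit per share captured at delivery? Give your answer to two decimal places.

€8.11 per share

Fair futures: F* = S·e^(carry·T), with carry = r = 0.0110
F* = 791.57 · e^(0.0110 × 150/360) = 791.57 · e^0.004583 = 791.57 × 1.004594 = €795.2065
Market €803.32 > fair €795.2065: forward overpriced → cash-and-carry (buy spot, short the forward).
At maturity, profit = |F_mkt − F*| = |803.32 − 795.2065| = €8.11 per share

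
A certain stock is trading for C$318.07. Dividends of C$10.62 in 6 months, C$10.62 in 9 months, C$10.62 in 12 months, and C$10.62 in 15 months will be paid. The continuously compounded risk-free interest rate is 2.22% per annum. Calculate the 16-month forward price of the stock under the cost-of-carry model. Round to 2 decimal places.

C$284.71

PV(dividends) I = 10.62·e^(−0.0222·6/12) + 10.62·e^(−0.0222·9/12) + 10.62·e^(−0.0222·12/12) + 10.62·e^(−0.0222·15/12)
I = 10.5028 + 10.4446 + 10.3868 + 10.3293 = 41.6635
F = (S − I)·e^(rT) = (318.07 − 41.6635) · e^(0.0222·16/12)
= 276.4065 · e^0.029600 = 276.4065 × 1.030042 = C$284.71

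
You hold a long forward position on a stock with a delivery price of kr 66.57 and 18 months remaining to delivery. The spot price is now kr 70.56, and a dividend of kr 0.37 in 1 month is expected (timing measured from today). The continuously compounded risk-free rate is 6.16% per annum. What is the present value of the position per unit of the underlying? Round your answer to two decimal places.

kr 9.50

PV(remaining dividends) I = 0.37·e^(−0.0616·1/12) = 0.3681
Current forward F = (S − I)·e^(rT) = (70.56 − 0.3681)·e^(0.0616·18/12) = 70.1919 × 1.096803 = 76.9867
Value (long) = (F − K)·e^(−rT) = (76.9867 − 66.57) × 0.911740 = 9.4973
Value = kr 9.50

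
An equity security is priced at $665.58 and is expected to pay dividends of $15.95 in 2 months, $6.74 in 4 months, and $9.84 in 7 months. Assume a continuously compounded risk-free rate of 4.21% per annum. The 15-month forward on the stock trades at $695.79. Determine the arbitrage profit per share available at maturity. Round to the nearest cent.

$28.07 per share

PV(dividends) I = 15.95·e^(−0.0421·2/12) + 6.74·e^(−0.0421·4/12) + 9.84·e^(−0.0421·7/12) = 32.0858
Fair forward F* = (S − I)·e^(rT) = (665.58 − 32.0858)·e^0.052625 = 633.4942 × 1.054034 = 667.7244
Market $695.79 > fair 667.7244: forward overpriced → cash-and-carry (borrow at r, buy the stock and collect the dividends, short the forward).
Profit at T = |F_mkt − F*| = |695.79 − 667.7244| = $28.07 per share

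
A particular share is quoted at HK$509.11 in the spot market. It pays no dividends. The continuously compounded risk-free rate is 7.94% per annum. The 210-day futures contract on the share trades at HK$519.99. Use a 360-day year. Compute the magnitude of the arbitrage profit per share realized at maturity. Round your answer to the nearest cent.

HK$13.25 per share

Fair futures: F* = S·e^(carry·T), with carry = r = 0.0794
F* = 509.11 · e^(0.0794 × 210/360) = 509.11 · e^0.046317 = 509.11 × 1.047406 = HK$533.2449
Market HK$519.99 < fair HK$533.2449: forward underpriced → reverse cash-and-carry (short spot, go long the forward).
At maturity, profit = |F_mkt − F*| = |519.99 − 533.2449| = HK$13.25 per share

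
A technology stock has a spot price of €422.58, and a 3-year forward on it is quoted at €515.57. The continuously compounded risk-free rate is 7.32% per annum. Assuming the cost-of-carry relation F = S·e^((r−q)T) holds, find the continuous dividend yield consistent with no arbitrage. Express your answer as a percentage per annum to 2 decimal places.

From F = S·e^((r−q)T): (r − q) = ln(F/S)/T
ln(515.57/422.58) = ln(1.220053) = 0.198894
(r − q) = 0.198894 / (3) = 0.066298
q = r − ln(F/S)/T = 0.0732 − 0.066298 = 0.006902
q = 0.69%

0.69%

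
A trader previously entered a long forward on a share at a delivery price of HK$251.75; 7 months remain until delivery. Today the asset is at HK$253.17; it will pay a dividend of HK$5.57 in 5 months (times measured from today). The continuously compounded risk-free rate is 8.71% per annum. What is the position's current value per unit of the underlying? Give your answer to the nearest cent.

HK$8.52

PV(remaining dividends) I = 5.57·e^(−0.0871·5/12) = 5.3715
Current forward F = (S − I)·e^(rT) = (253.17 − 5.3715)·e^(0.0871·7/12) = 247.7985 × 1.052121 = 260.7140
Value (long) = (F − K)·e^(−rT) = (260.7140 − 251.75) × 0.950461 = 8.5199
Value = HK$8.52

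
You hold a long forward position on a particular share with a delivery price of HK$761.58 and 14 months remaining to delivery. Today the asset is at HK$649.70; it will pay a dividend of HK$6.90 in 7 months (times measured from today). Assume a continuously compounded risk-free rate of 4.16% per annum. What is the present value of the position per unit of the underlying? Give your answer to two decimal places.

PV(remaining dividends) I = 6.90·e^(−0.0416·7/12) = 6.7346
Current forward F = (S − I)·e^(rT) = (649.70 − 6.7346)·e^(0.0416·14/12) = 642.9654 × 1.049730 = 674.9401
Value (long) = (F − K)·e^(−rT) = (674.9401 − 761.58) × 0.952626 = -82.5354
Value = -HK$82.54

-HK$82.54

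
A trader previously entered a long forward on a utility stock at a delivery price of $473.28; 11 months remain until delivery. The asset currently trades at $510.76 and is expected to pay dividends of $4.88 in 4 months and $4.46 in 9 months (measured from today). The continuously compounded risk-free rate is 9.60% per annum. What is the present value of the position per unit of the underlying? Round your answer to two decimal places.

PV(remaining dividends) I = 4.88·e^(−0.0960·4/12) + 4.46·e^(−0.0960·9/12) = 8.8765
Current forward F = (S − I)·e^(rT) = (510.76 − 8.8765)·e^(0.0960·11/12) = 501.8835 × 1.091988 = 548.0508
Value (long) = (F − K)·e^(−rT) = (548.0508 − 473.28) × 0.915761 = 68.4722
Value = $68.47

$68.47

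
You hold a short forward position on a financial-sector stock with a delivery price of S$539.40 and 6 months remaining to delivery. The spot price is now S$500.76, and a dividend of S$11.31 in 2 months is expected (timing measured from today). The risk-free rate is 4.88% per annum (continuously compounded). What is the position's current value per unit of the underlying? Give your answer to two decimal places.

S$36.86

PV(remaining dividends) I = 11.31·e^(−0.0488·2/12) = 11.2184
Current forward F = (S − I)·e^(rT) = (500.76 − 11.2184)·e^(0.0488·6/12) = 489.5416 × 1.024700 = 501.6333
Value (long) = (F − K)·e^(−rT) = (501.6333 − 539.40) × 0.975895 = -36.8563
Short position value = −(long value) = S$36.86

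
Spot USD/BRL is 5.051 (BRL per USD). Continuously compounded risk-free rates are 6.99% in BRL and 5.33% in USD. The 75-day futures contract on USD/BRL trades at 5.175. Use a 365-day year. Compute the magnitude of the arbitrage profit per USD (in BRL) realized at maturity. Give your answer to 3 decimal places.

0.107 per USD (in BRL)

Fair futures: F* = S·e^(carry·T), with carry = (r_BRL − r_USD) = 0.0699 − 0.0533 = 0.0166
F* = 5.051 · e^(0.0166 × 75/365) = 5.051 · e^0.003411 = 5.051 × 1.003417 = 5.0683
Market 5.175 > fair 5.0683: forward overpriced → cash-and-carry (buy spot, short the forward).
At maturity, profit = |F_mkt − F*| = |5.175 − 5.0683| = 0.107 per USD (in BRL)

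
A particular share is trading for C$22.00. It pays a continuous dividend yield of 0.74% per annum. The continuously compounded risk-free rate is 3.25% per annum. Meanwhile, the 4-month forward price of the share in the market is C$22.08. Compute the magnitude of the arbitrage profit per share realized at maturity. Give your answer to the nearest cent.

Fair forward: F* = S·e^(carry·T), with carry = (r − q) = 0.0325 − 0.0074 = 0.0251
F* = 22.00 · e^(0.0251 × 4/12) = 22.00 · e^0.008367 = 22.00 × 1.008402 = C$22.1848
Market C$22.08 < fair C$22.1848: forward underpriced → reverse cash-and-carry (short spot, go long the forward).
At maturity, profit = |F_mkt − F*| = |22.08 − 22.1848| = C$0.10 per share

C$0.10 per share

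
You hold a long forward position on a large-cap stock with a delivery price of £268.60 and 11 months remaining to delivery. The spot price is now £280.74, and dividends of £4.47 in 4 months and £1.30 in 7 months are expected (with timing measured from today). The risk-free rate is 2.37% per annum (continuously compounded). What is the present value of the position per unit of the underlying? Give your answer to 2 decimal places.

£12.20

PV(remaining dividends) I = 4.47·e^(−0.0237·4/12) + 1.30·e^(−0.0237·7/12) = 5.7170
Current forward F = (S − I)·e^(rT) = (280.74 − 5.7170)·e^(0.0237·11/12) = 275.0230 × 1.021963 = 281.0633
Value (long) = (F − K)·e^(−rT) = (281.0633 − 268.60) × 0.978509 = 12.1955
Value = £12.20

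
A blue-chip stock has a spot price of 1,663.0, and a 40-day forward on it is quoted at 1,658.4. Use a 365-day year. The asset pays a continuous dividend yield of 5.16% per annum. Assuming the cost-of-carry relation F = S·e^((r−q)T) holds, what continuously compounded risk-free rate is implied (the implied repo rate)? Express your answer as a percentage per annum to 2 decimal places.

2.63%

From F = S·e^((r−q)T): (r − q) = ln(F/S)/T
ln(1658.4/1663.0) = ln(0.997234) = -0.002770
(r − q) = -0.002770 / (40/365) = -0.025276
r = ln(F/S)/T + q = -0.025276 + 0.0516 = 0.026324
r = 2.63%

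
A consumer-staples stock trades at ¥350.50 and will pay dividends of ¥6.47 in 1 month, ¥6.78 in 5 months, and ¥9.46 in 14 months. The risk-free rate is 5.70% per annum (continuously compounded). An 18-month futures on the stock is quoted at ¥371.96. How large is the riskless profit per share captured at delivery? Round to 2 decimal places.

PV(dividends) I = 6.47·e^(−0.0570·1/12) + 6.78·e^(−0.0570·5/12) + 9.46·e^(−0.0570·14/12) = 21.9116
Fair futures F* = (S − I)·e^(rT) = (350.50 − 21.9116)·e^0.085500 = 328.5884 × 1.089262 = 357.9189
Market ¥371.96 > fair 357.9189: forward overpriced → cash-and-carry (borrow at r, buy the stock and collect the dividends, short the forward).
Profit at T = |F_mkt − F*| = |371.96 − 357.9189| = ¥14.04 per share

¥14.04 per share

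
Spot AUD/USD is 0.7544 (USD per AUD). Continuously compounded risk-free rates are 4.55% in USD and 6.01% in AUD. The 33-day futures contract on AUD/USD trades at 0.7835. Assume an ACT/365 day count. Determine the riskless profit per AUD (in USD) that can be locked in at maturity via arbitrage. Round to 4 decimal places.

0.0301 per AUD (in USD)

Fair futures: F* = S·e^(carry·T), with carry = (r_USD − r_AUD) = 0.0455 − 0.0601 = -0.0146
F* = 0.7544 · e^(-0.0146 × 33/365) = 0.7544 · e^-0.001320 = 0.7544 × 0.998681 = 0.7534
Market 0.7835 > fair 0.7534: forward overpriced → cash-and-carry (buy spot, short the forward).
At maturity, profit = |F_mkt − F*| = |0.7835 − 0.7534| = 0.0301 per AUD (in USD)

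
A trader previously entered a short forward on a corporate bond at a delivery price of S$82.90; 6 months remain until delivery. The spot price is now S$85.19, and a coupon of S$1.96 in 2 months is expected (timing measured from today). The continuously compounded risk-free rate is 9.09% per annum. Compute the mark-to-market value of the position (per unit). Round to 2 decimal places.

-S$4.04

PV(remaining coupons) I = 1.96·e^(−0.0909·2/12) = 1.9305
Current forward F = (S − I)·e^(rT) = (85.19 − 1.9305)·e^(0.0909·6/12) = 83.2595 × 1.046499 = 87.1310
Value (long) = (F − K)·e^(−rT) = (87.1310 − 82.90) × 0.955567 = 4.0430
Short position value = −(long value) = -S$4.04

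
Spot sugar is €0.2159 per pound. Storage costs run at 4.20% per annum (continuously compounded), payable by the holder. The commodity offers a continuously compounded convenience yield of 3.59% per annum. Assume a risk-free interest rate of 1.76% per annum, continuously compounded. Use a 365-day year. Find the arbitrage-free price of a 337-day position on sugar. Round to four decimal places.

€0.2207 per pound

Net carry = r + u − y = 0.0176 + 0.0420 − 0.0359 = 0.0237
F = S·e^((r+u−y)T) = 0.2159 · e^(0.0237 × 337/365) = 0.2159 · e^0.021882
= 0.2159 × 1.022123 = €0.2207 per pound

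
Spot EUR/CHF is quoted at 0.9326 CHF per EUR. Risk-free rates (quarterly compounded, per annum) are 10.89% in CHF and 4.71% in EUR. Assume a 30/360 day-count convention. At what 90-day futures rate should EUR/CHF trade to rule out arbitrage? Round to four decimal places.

By covered interest parity, F = S · (1+r_CHF/4)^(4T) / (1+r_EUR/4)^(4T)
= 0.9326 × 1.027225 / 1.011775 = 0.9326 × 1.015270
F = 0.9468 CHF per EUR

0.9468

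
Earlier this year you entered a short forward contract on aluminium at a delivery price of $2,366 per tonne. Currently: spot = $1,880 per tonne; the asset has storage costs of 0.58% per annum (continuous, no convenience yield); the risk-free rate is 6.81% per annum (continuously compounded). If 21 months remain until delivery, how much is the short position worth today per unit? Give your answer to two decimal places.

$201.01 per tonne

Current fair forward for the remaining 21 months: F = S·e^((r + u)·T), (r + u) = 0.0681 + 0.0058 = 0.0739
F = 1880 · e^(0.0739 × 21/12) = 1880 × 1.13805993 = 2139.5527
Value of long forward = (F − K)·e^(−rT) = (2139.5527 − 2366) · e^(−0.0681·21/12)
= -226.4473 × 0.88765245 = -201.01
Short position value = −(long value) = $201.01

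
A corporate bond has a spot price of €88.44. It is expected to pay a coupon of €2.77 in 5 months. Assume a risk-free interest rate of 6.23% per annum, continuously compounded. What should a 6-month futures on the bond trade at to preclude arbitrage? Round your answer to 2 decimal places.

€88.45

PV(coupons) I = 2.77·e^(−0.0623·5/12)
I = 2.6990
F = (S − I)·e^(rT) = (88.44 − 2.6990) · e^(0.0623·6/12)
= 85.7410 · e^0.031150 = 85.7410 × 1.031640 = €88.45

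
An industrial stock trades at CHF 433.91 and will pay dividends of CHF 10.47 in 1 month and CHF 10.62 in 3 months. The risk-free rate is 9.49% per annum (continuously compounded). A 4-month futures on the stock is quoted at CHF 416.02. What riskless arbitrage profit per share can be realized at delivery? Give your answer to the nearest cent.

CHF 10.41 per share

PV(dividends) I = 10.47·e^(−0.0949·1/12) + 10.62·e^(−0.0949·3/12) = 20.7585
Fair futures F* = (S − I)·e^(rT) = (433.91 − 20.7585)·e^0.031633 = 413.1515 × 1.032139 = 426.4298
Market CHF 416.02 < fair 426.4298: forward underpriced → reverse cash-and-carry (short the stock, invest proceeds at r, pay the dividends, go long the forward).
Profit at T = |F_mkt − F*| = |416.02 − 426.4298| = CHF 10.41 per share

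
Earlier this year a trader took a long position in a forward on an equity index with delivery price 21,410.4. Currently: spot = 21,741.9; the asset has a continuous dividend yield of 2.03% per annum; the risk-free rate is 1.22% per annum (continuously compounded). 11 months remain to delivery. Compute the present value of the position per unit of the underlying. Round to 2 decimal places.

168.77

Current fair forward for the remaining 11 months: F = S·e^((r − q)·T), (r − q) = 0.0122 − 0.0203 = -0.0081
F = 21741.9 · e^(-0.0081 × 11/12) = 21741.9 × 0.99260250 = 21581.0643
Value of long forward = (F − K)·e^(−rT) = (21581.0643 − 21410.4) · e^(−0.0122·11/12)
= 170.6643 × 0.98887897 = 168.77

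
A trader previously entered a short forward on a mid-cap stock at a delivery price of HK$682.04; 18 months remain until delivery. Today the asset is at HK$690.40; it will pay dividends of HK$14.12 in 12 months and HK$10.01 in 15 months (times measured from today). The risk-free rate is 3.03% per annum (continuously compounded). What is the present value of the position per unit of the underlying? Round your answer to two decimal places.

-HK$15.33

PV(remaining dividends) I = 14.12·e^(−0.0303·12/12) + 10.01·e^(−0.0303·15/12) = 23.3365
Current forward F = (S − I)·e^(rT) = (690.40 − 23.3365)·e^(0.0303·18/12) = 667.0635 × 1.046499 = 698.0813
Value (long) = (F − K)·e^(−rT) = (698.0813 − 682.04) × 0.955567 = 15.3285
Short position value = −(long value) = -HK$15.33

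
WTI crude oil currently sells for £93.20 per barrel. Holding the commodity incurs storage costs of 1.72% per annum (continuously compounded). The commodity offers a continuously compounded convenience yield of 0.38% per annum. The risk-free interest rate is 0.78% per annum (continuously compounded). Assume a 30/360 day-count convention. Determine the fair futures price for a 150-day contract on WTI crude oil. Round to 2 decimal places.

Net carry = r + u − y = 0.0078 + 0.0172 − 0.0038 = 0.0212
F = S·e^((r+u−y)T) = 93.20 · e^(0.0212 × 150/360) = 93.20 · e^0.008833
= 93.20 × 1.008872 = £94.03 per barrel

£94.03 per barrel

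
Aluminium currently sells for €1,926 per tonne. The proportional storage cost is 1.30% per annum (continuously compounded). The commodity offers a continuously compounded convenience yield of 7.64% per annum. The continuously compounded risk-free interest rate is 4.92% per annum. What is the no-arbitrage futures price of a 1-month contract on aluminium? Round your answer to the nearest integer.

€1,924 per tonne

Net carry = r + u − y = 0.0492 + 0.0130 − 0.0764 = -0.0142
F = S·e^((r+u−y)T) = 1926 · e^(-0.0142 × 1/12) = 1926 · e^-0.001183
= 1926 × 0.998818 = €1,924 per tonne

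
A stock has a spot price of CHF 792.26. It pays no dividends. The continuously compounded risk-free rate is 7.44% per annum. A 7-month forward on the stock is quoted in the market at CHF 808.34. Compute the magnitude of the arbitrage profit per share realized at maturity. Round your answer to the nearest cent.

Fair forward: F* = S·e^(carry·T), with carry = r = 0.0744
F* = 792.26 · e^(0.0744 × 7/12) = 792.26 · e^0.043400 = 792.26 × 1.044356 = CHF 827.4015
Market CHF 808.34 < fair CHF 827.4015: forward underpriced → reverse cash-and-carry (short spot, go long the forward).
At maturity, profit = |F_mkt − F*| = |808.34 − 827.4015| = CHF 19.06 per share

CHF 19.06 per share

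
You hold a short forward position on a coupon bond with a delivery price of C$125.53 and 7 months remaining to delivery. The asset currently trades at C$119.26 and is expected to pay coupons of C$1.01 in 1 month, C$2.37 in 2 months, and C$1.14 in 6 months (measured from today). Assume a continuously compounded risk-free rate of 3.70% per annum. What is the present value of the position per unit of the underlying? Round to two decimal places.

PV(remaining coupons) I = 1.01·e^(−0.0370·1/12) + 2.37·e^(−0.0370·2/12) + 1.14·e^(−0.0370·6/12) = 4.4814
Current forward F = (S − I)·e^(rT) = (119.26 − 4.4814)·e^(0.0370·7/12) = 114.7786 × 1.021818 = 117.2828
Value (long) = (F − K)·e^(−rT) = (117.2828 − 125.53) × 0.978648 = -8.0711
Short position value = −(long value) = C$8.07

C$8.07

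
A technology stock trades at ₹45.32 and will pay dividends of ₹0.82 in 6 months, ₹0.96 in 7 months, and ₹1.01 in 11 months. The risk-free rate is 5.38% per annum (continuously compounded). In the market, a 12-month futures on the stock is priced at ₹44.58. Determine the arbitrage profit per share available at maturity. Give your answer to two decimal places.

PV(dividends) I = 0.82·e^(−0.0538·6/12) + 0.96·e^(−0.0538·7/12) + 1.01·e^(−0.0538·11/12) = 2.6900
Fair futures F* = (S − I)·e^(rT) = (45.32 − 2.6900)·e^0.053800 = 42.6300 × 1.055274 = 44.9863
Market ₹44.58 < fair 44.9863: forward underpriced → reverse cash-and-carry (short the stock, invest proceeds at r, pay the dividends, go long the forward).
Profit at T = |F_mkt − F*| = |44.58 − 44.9863| = ₹0.41 per share

₹0.41 per share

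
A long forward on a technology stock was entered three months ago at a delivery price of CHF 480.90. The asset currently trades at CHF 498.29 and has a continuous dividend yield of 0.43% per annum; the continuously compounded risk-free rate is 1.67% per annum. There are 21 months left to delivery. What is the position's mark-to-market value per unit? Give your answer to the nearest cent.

CHF 27.51

Current fair forward for the remaining 21 months: F = S·e^((r − q)·T), (r − q) = 0.0167 − 0.0043 = 0.0124
F = 498.29 · e^(0.0124 × 21/12) = 498.29 × 1.021937 = 509.2210
Value of long forward = (F − K)·e^(−rT) = (509.2210 − 480.90) · e^(−0.0167·21/12)
= 28.3210 × 0.971198 = 27.51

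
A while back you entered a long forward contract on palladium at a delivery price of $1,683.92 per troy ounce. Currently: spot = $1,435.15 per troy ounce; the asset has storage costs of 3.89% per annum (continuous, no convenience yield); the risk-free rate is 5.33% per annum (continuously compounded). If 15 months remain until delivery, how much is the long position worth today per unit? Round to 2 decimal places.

-$68.73 per troy ounce

Current fair forward for the remaining 15 months: F = S·e^((r + u)·T), (r + u) = 0.0533 + 0.0389 = 0.0922
F = 1435.15 · e^(0.0922 × 15/12) = 1435.15 × 1.12215394 = 1610.4592
Value of long forward = (F − K)·e^(−rT) = (1610.4592 − 1683.92) · e^(−0.0533·15/12)
= -73.4608 × 0.93554597 = -68.73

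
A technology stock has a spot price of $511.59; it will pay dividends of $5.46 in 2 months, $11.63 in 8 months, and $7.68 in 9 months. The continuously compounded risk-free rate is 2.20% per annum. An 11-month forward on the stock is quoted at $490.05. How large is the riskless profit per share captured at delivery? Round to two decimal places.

$7.01 per share

PV(dividends) I = 5.46·e^(−0.0220·2/12) + 11.63·e^(−0.0220·8/12) + 7.68·e^(−0.0220·9/12) = 24.4550
Fair forward F* = (S − I)·e^(rT) = (511.59 − 24.4550)·e^0.020167 = 487.1350 × 1.020372 = 497.0589
Market $490.05 < fair 497.0589: forward underpriced → reverse cash-and-carry (short the stock, invest proceeds at r, pay the dividends, go long the forward).
Profit at T = |F_mkt − F*| = |490.05 − 497.0589| = $7.01 per share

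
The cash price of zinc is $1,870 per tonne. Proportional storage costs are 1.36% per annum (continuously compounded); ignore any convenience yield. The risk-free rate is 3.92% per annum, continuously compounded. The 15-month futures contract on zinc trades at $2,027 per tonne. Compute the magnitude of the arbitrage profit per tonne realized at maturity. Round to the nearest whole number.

$29 per tonne

Fair futures: F* = S·e^(carry·T), with carry = (r + u) = 0.0392 + 0.0136 = 0.0528
F* = 1870 · e^(0.0528 × 15/12) = 1870 · e^0.066000 = 1870 × 1.068227 = $1997.5845
Market $2027 > fair $1997.5845: forward overpriced → cash-and-carry (buy spot, short the forward).
At maturity, profit = |F_mkt − F*| = |2027 − 1997.5845| = $29 per tonne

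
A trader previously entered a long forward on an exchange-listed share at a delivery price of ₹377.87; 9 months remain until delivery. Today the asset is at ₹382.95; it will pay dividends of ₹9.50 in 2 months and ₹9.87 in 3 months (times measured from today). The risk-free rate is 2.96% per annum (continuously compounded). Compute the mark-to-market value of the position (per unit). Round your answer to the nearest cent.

PV(remaining dividends) I = 9.50·e^(−0.0296·2/12) + 9.87·e^(−0.0296·3/12) = 19.2505
Current forward F = (S − I)·e^(rT) = (382.95 − 19.2505)·e^(0.0296·9/12) = 363.6995 × 1.022448 = 371.8638
Value (long) = (F − K)·e^(−rT) = (371.8638 − 377.87) × 0.978045 = -5.8743
Value = -₹5.87

-₹5.87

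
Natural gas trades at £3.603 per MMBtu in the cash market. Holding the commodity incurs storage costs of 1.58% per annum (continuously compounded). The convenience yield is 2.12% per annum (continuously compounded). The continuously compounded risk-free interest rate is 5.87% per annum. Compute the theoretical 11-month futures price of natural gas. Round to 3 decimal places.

Net carry = r + u − y = 0.0587 + 0.0158 − 0.0212 = 0.0533
F = S·e^((r+u−y)T) = 3.603 · e^(0.0533 × 11/12) = 3.603 · e^0.048858
= 3.603 × 1.050071 = £3.783 per MMBtu

£3.783 per MMBtu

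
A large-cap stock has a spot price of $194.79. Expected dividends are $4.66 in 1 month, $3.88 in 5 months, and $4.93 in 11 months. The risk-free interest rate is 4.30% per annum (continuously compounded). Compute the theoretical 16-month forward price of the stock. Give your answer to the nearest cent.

$192.31

PV(dividends) I = 4.66·e^(−0.0430·1/12) + 3.88·e^(−0.0430·5/12) + 4.93·e^(−0.0430·11/12)
I = 4.6433 + 3.8111 + 4.7395 = 13.1939
F = (S − I)·e^(rT) = (194.79 − 13.1939) · e^(0.0430·16/12)
= 181.5961 · e^0.057333 = 181.5961 × 1.059008 = $192.31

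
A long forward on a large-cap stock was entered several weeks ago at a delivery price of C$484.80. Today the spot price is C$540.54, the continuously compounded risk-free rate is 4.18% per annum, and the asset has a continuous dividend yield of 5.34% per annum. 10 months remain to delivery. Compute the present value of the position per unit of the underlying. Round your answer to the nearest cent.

Current fair forward for the remaining 10 months: F = S·e^((r − q)·T), (r − q) = 0.0418 − 0.0534 = -0.0116
F = 540.54 · e^(-0.0116 × 10/12) = 540.54 × 0.990380 = 535.3400
Value of long forward = (F − K)·e^(−rT) = (535.3400 − 484.80) · e^(−0.0418·10/12)
= 50.5400 × 0.965766 = 48.81

C$48.81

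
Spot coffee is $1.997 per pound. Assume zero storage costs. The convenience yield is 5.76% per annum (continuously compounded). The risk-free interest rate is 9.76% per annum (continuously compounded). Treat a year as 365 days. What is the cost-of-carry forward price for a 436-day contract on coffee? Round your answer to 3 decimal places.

$2.095 per pound

Net carry = r + u − y = 0.0976 + 0.0000 − 0.0576 = 0.0400
F = S·e^((r+u−y)T) = 1.997 · e^(0.0400 × 436/365) = 1.997 · e^0.047781
= 1.997 × 1.048941 = $2.095 per pound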